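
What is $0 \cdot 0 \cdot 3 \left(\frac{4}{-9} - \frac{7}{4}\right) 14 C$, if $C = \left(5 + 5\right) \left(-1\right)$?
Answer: $0$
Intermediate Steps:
$C = -10$ ($C = 10 \left(-1\right) = -10$)
$0 \cdot 0 \cdot 3 \left(\frac{4}{-9} - \frac{7}{4}\right) 14 C = 0 \cdot 0 \cdot 3 \left(\frac{4}{-9} - \frac{7}{4}\right) 14 \left(-10\right) = 0 \cdot 3 \left(4 \left(- \frac{1}{9}\right) - \frac{7}{4}\right) 14 \left(-10\right) = 0 \left(- \frac{4}{9} - \frac{7}{4}\right) 14 \left(-10\right) = 0 \left(- \frac{79}{36}\right) 14 \left(-10\right) = 0 \left(\left(- \frac{553}{18}\right) \left(-10\right)\right) = 0 \cdot \frac{2765}{9} = 0$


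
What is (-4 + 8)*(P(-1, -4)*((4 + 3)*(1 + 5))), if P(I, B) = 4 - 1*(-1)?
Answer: 840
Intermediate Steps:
P(I, B) = 5 (P(I, B) = 4 + 1 = 5)
(-4 + 8)*(P(-1, -4)*((4 + 3)*(1 + 5))) = (-4 + 8)*(5*((4 + 3)*(1 + 5))) = 4*(5*(7*6)) = 4*(5*42) = 4*210 = 840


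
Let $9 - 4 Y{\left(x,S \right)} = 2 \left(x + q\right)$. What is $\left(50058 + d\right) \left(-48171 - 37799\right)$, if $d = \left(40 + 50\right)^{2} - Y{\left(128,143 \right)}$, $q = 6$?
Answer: $- \frac{10010819635}{2} \approx -5.0054 \cdot 10^{9}$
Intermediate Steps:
$Y{\left(x,S \right)} = - \frac{3}{4} - \frac{x}{2}$ ($Y{\left(x,S \right)} = \frac{9}{4} - \frac{2 \left(x + 6\right)}{4} = \frac{9}{4} - \frac{2 \left(6 + x\right)}{4} = \frac{9}{4} - \frac{12 + 2 x}{4} = \frac{9}{4} - \left(3 + \frac{x}{2}\right) = - \frac{3}{4} - \frac{x}{2}$)
$d = \frac{32659}{4}$ ($d = \left(40 + 50\right)^{2} - \left(- \frac{3}{4} - 64\right) = 90^{2} - \left(- \frac{3}{4} - 64\right) = 8100 - - \frac{259}{4} = 8100 + \frac{259}{4} = \frac{32659}{4} \approx 8164.8$)
$\left(50058 + d\right) \left(-48171 - 37799\right) = \left(50058 + \frac{32659}{4}\right) \left(-48171 - 37799\right) = \frac{232891}{4} \left(-85970\right) = - \frac{10010819635}{2}$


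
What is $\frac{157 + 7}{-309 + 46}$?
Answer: $- \frac{164}{263} \approx -0.62357$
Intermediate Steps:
$\frac{157 + 7}{-309 + 46} = \frac{164}{-263} = 164 \left(- \frac{1}{263}\right) = - \frac{164}{263}$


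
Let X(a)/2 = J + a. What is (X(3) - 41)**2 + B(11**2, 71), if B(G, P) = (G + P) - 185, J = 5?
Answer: 632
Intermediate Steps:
B(G, P) = -185 + G + P
X(a) = 10 + 2*a (X(a) = 2*(5 + a) = 10 + 2*a)
(X(3) - 41)**2 + B(11**2, 71) = ((10 + 2*3) - 41)**2 + (-185 + 11**2 + 71) = ((10 + 6) - 41)**2 + (-185 + 121 + 71) = (16 - 41)**2 + 7 = (-25)**2 + 7 = 625 + 7 = 632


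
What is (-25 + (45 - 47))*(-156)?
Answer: 4212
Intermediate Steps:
(-25 + (45 - 47))*(-156) = (-25 - 2)*(-156) = -27*(-156) = 4212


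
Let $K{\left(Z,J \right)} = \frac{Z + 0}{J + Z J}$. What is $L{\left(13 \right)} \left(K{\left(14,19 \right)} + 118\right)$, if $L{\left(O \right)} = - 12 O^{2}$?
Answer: $- \frac{22743344}{95} \approx -2.394 \cdot 10^{5}$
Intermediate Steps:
$K{\left(Z,J \right)} = \frac{Z}{J + J Z}$
$L{\left(13 \right)} \left(K{\left(14,19 \right)} + 118\right) = - 12 \cdot 13^{2} \left(\frac{14}{19 \left(1 + 14\right)} + 118\right) = \left(-12\right) 169 \left(14 \cdot \frac{1}{19} \cdot \frac{1}{15} + 118\right) = - 2028 \left(14 \cdot \frac{1}{19} \cdot \frac{1}{15} + 118\right) = - 2028 \left(\frac{14}{285} + 118\right) = \left(-2028\right) \frac{33644}{285} = - \frac{22743344}{95}$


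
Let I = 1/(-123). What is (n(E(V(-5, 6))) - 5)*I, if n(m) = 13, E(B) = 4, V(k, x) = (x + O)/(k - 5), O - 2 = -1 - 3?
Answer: -8/123 ≈ -0.065041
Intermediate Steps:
O = -2 (O = 2 + (-1 - 3) = 2 - 4 = -2)
I = -1/123 ≈ -0.0081301
V(k, x) = (-2 + x)/(-5 + k) (V(k, x) = (x - 2)/(k - 5) = (-2 + x)/(-5 + k))
(n(E(V(-5, 6))) - 5)*I = (13 - 5)*(-1/123) = 8*(-1/123) = -8/123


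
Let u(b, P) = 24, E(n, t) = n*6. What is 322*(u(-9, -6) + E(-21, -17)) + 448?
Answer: -32396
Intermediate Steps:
E(n, t) = 6*n
322*(u(-9, -6) + E(-21, -17)) + 448 = 322*(24 + 6*(-21)) + 448 = 322*(24 - 126) + 448 = 322*(-102) + 448 = -32844 + 448 = -32396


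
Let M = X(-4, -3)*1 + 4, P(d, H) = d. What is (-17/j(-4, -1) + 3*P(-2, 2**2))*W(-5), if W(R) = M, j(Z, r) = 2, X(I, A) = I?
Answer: 0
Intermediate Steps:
M = 0 (M = -4*1 + 4 = -4 + 4 = 0)
W(R) = 0
(-17/j(-4, -1) + 3*P(-2, 2**2))*W(-5) = (-17/2 + 3*(-2))*0 = (-17*1/2 - 6)*0 = (-17/2 - 6)*0 = -29/2*0 = 0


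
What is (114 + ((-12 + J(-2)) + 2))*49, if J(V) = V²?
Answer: 5292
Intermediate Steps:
(114 + ((-12 + J(-2)) + 2))*49 = (114 + ((-12 + (-2)²) + 2))*49 = (114 + ((-12 + 4) + 2))*49 = (114 + (-8 + 2))*49 = (114 - 6)*49 = 108*49 = 5292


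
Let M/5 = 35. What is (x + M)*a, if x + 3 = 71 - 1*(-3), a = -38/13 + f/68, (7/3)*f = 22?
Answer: -1059645/1547 ≈ -684.97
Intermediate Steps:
f = 66/7 (f = (3/7)*22 = 66/7 ≈ 9.4286)
a = -8615/3094 (a = -38/13 + (66/7)/68 = -38*1/13 + (66/7)*(1/68) = -38/13 + 33/238 = -8615/3094 ≈ -2.7844)
M = 175 (M = 5*35 = 175)
x = 71 (x = -3 + (71 - 1*(-3)) = -3 + (71 + 3) = -3 + 74 = 71)
(x + M)*a = (71 + 175)*(-8615/3094) = 246*(-8615/3094) = -1059645/1547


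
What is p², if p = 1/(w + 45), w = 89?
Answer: 1/17956 ≈ 5.5692e-5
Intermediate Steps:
p = 1/134 (p = 1/(89 + 45) = 1/134 ≈ 0.0074627)
p² = (1/134)² = 1/17956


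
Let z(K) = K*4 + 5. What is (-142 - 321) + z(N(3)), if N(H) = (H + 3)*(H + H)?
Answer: -314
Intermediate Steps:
N(H) = 2*H*(3 + H) (N(H) = (3 + H)*(2*H) = 2*H*(3 + H))
z(K) = 5 + 4*K (z(K) = 4*K + 5 = 5 + 4*K)
(-142 - 321) + z(N(3)) = (-142 - 321) + (5 + 4*(2*3*(3 + 3))) = -463 + (5 + 4*(2*3*6)) = -463 + (5 + 4*36) = -463 + (5 + 144) = -463 + 149 = -314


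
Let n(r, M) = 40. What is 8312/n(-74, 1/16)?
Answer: 1039/5 ≈ 207.80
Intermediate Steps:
8312/n(-74, 1/16) = 8312/40 = 8312*(1/40) = 1039/5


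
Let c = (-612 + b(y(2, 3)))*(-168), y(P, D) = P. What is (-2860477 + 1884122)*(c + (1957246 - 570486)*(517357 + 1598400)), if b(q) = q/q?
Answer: -2864671732033156640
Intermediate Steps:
b(q) = 1
c = 102648 (c = (-612 + 1)*(-168) = -611*(-168) = 102648)
(-2860477 + 1884122)*(c + (1957246 - 570486)*(517357 + 1598400)) = (-2860477 + 1884122)*(102648 + (1957246 - 570486)*(517357 + 1598400)) = -976355*(102648 + 1386760*2115757) = -976355*(102648 + 2934047177320) = -976355*2934047279968 = -2864671732033156640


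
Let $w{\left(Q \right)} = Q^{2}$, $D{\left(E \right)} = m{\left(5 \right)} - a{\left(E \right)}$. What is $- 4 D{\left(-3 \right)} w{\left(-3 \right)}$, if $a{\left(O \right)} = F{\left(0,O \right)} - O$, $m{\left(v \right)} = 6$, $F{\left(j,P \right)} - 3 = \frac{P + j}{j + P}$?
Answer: $36$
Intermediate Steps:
$F{\left(j,P \right)} = 4$ ($F{\left(j,P \right)} = 3 + \frac{P + j}{j + P} = 3 + \frac{P + j}{P + j} = 3 + 1 = 4$)
$a{\left(O \right)} = 4 - O$
$D{\left(E \right)} = 2 + E$ ($D{\left(E \right)} = 6 - \left(4 - E\right) = 6 + \left(-4 + E\right) = 2 + E$)
$- 4 D{\left(-3 \right)} w{\left(-3 \right)} = - 4 \left(2 - 3\right) \left(-3\right)^{2} = \left(-4\right) \left(-1\right) 9 = 4 \cdot 9 = 36$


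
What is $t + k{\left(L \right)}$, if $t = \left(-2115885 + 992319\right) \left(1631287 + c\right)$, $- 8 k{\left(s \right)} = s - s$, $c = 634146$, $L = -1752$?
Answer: $-2545363494078$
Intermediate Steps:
$k{\left(s \right)} = 0$ ($k{\left(s \right)} = - \frac{s - s}{8} = \left(- \frac{1}{8}\right) 0 = 0$)
$t = -2545363494078$ ($t = \left(-2115885 + 992319\right) \left(1631287 + 634146\right) = \left(-1123566\right) 2265433 = -2545363494078$)
$t + k{\left(L \right)} = -2545363494078 + 0 = -2545363494078$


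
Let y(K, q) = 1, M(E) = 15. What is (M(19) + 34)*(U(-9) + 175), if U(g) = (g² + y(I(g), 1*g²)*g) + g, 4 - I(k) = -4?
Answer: 11662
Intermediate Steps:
I(k) = 8 (I(k) = 4 - 1*(-4) = 4 + 4 = 8)
U(g) = g² + 2*g (U(g) = (g² + 1*g) + g = (g² + g) + g = (g + g²) + g = g² + 2*g)
(M(19) + 34)*(U(-9) + 175) = (15 + 34)*(-9*(2 - 9) + 175) = 49*(-9*(-7) + 175) = 49*(63 + 175) = 49*238 = 11662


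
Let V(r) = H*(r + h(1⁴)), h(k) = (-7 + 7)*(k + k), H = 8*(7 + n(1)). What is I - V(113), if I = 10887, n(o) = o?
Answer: 3655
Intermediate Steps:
H = 64 (H = 8*(7 + 1) = 8*8 = 64)
h(k) = 0 (h(k) = 0*(2*k) = 0)
V(r) = 64*r (V(r) = 64*(r + 0) = 64*r)
I - V(113) = 10887 - 64*113 = 10887 - 1*7232 = 10887 - 7232 = 3655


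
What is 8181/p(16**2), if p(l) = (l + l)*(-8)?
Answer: -8181/4096 ≈ -1.9973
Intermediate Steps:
p(l) = -16*l (p(l) = (2*l)*(-8) = -16*l)
8181/p(16**2) = 8181/((-16*16**2)) = 8181/((-16*256)) = 8181/(-4096) = 8181*(-1/4096) = -8181/4096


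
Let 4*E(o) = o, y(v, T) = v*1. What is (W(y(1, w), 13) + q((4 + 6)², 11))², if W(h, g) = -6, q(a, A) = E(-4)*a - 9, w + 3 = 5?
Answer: 13225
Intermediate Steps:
w = 2 (w = -3 + 5 = 2)
y(v, T) = v
E(o) = o/4
q(a, A) = -9 - a (q(a, A) = ((¼)*(-4))*a - 9 = -a - 9 = -9 - a)
(W(y(1, w), 13) + q((4 + 6)², 11))² = (-6 + (-9 - (4 + 6)²))² = (-6 + (-9 - 1*10²))² = (-6 + (-9 - 1*100))² = (-6 + (-9 - 100))² = (-6 - 109)² = (-115)² = 13225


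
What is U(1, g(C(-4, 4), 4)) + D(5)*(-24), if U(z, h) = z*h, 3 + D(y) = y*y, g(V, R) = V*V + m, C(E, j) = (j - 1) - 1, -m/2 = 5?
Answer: -534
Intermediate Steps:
m = -10 (m = -2*5 = -10)
C(E, j) = -2 + j (C(E, j) = (-1 + j) - 1 = -2 + j)
g(V, R) = -10 + V**2 (g(V, R) = V*V - 10 = V**2 - 10 = -10 + V**2)
D(y) = -3 + y**2 (D(y) = -3 + y*y = -3 + y**2)
U(z, h) = h*z
U(1, g(C(-4, 4), 4)) + D(5)*(-24) = (-10 + (-2 + 4)**2)*1 + (-3 + 5**2)*(-24) = (-10 + 2**2)*1 + (-3 + 25)*(-24) = (-10 + 4)*1 + 22*(-24) = -6*1 - 528 = -6 - 528 = -534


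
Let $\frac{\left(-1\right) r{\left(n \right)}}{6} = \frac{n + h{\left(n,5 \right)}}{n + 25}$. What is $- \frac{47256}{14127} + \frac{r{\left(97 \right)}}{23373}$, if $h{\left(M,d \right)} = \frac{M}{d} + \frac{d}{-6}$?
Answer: $- \frac{224600938663}{67138708770} \approx -3.3453$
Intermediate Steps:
$h{\left(M,d \right)} = - \frac{d}{6} + \frac{M}{d}$ ($h{\left(M,d \right)} = \frac{M}{d} + d \left(- \frac{1}{6}\right) = \frac{M}{d} - \frac{d}{6} = - \frac{d}{6} + \frac{M}{d}$)
$r{\left(n \right)} = - \frac{6 \left(- \frac{5}{6} + \frac{6 n}{5}\right)}{25 + n}$ ($r{\left(n \right)} = - 6 \frac{n + \left(\left(- \frac{1}{6}\right) 5 + \frac{n}{5}\right)}{n + 25} = - 6 \frac{n + \left(- \frac{5}{6} + n \frac{1}{5}\right)}{25 + n} = - 6 \frac{n + \left(- \frac{5}{6} + \frac{n}{5}\right)}{25 + n} = - 6 \frac{- \frac{5}{6} + \frac{6 n}{5}}{25 + n} = - \frac{6 \left(- \frac{5}{6} + \frac{6 n}{5}\right)}{25 + n}$)
$- \frac{47256}{14127} + \frac{r{\left(97 \right)}}{23373} = - \frac{47256}{14127} + \frac{\frac{1}{5} \frac{1}{25 + 97} \left(25 - 3492\right)}{23373} = \left(-47256\right) \frac{1}{14127} + \frac{25 - 3492}{5 \cdot 122} \cdot \frac{1}{23373} = - \frac{15752}{4709} + \frac{1}{5} \cdot \frac{1}{122} \left(-3467\right) \frac{1}{23373} = - \frac{15752}{4709} - \frac{3467}{14257530} = - \frac{224600938663}{67138708770}$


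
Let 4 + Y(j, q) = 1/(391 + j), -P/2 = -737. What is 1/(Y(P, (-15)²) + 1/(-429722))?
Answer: -801431530/3205298263 ≈ -0.25003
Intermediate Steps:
P = 1474 (P = -2*(-737) = 1474)
Y(j, q) = -4 + 1/(391 + j)
1/(Y(P, (-15)²) + 1/(-429722)) = 1/((-1563 - 4*1474)/(391 + 1474) + 1/(-429722)) = 1/((-1563 - 5896)/1865 - 1/429722) = 1/((1/1865)*(-7459) - 1/429722) = 1/(-7459/1865 - 1/429722) = 1/(-3205298263/801431530) = -801431530/3205298263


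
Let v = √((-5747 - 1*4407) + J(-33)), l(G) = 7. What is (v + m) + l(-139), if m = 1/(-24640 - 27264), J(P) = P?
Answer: 363327/51904 + I*√10187 ≈ 7.0 + 100.93*I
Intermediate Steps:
m = -1/51904 (m = 1/(-51904) = -1/51904 ≈ -1.9266e-5)
v = I*√10187 (v = √((-5747 - 1*4407) - 33) = √((-5747 - 4407) - 33) = √(-10154 - 33) = √(-10187) = I*√10187 ≈ 100.93*I)
(v + m) + l(-139) = (I*√10187 - 1/51904) + 7 = (-1/51904 + I*√10187) + 7 = 363327/51904 + I*√10187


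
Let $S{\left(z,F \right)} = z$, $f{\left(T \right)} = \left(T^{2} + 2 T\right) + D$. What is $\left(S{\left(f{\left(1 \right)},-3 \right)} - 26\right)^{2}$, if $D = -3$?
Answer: $676$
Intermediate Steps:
$f{\left(T \right)} = -3 + T^{2} + 2 T$ ($f{\left(T \right)} = \left(T^{2} + 2 T\right) - 3 = -3 + T^{2} + 2 T$)
$\left(S{\left(f{\left(1 \right)},-3 \right)} - 26\right)^{2} = \left(\left(-3 + 1^{2} + 2 \cdot 1\right) - 26\right)^{2} = \left(\left(-3 + 1 + 2\right) - 26\right)^{2} = \left(0 - 26\right)^{2} = \left(-26\right)^{2} = 676$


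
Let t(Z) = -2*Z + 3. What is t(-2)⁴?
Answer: 2401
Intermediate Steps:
t(Z) = 3 - 2*Z
t(-2)⁴ = (3 - 2*(-2))⁴ = (3 + 4)⁴ = 7⁴ = 2401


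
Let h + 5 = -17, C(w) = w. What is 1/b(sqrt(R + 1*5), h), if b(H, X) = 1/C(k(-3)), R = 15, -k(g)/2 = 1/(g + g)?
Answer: 1/3 ≈ 0.33333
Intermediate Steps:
k(g) = -1/g (k(g) = -2/(g + g) = -2*1/(2*g) = -1/g)
h = -22 (h = -5 - 17 = -22)
b(H, X) = 3 (b(H, X) = 1/(-1/(-3)) = 1/(-1*(-1/3)) = 1/(1/3) = 3)
1/b(sqrt(R + 1*5), h) = 1/3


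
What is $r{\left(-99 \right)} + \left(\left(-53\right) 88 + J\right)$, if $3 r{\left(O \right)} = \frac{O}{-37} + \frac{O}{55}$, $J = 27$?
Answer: $- \frac{857791}{185} \approx -4636.7$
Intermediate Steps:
$r{\left(O \right)} = - \frac{6 O}{2035}$ ($r{\left(O \right)} = \frac{\frac{O}{-37} + \frac{O}{55}}{3} = \frac{O \left(- \frac{1}{37}\right) + O \frac{1}{55}}{3} = \frac{- \frac{O}{37} + \frac{O}{55}}{3} = \frac{\left(- \frac{18}{2035}\right) O}{3} = - \frac{6 O}{2035}$)
$r{\left(-99 \right)} + \left(\left(-53\right) 88 + J\right) = \left(- \frac{6}{2035}\right) \left(-99\right) + \left(\left(-53\right) 88 + 27\right) = \frac{54}{185} + \left(-4664 + 27\right) = \frac{54}{185} - 4637 = - \frac{857791}{185}$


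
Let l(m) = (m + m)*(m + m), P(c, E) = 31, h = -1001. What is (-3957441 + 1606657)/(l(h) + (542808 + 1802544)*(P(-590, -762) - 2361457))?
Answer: 587696/1384592795987 ≈ 4.2445e-7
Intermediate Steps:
l(m) = 4*m**2 (l(m) = (2*m)*(2*m) = 4*m**2)
(-3957441 + 1606657)/(l(h) + (542808 + 1802544)*(P(-590, -762) - 2361457)) = (-3957441 + 1606657)/(4*(-1001)**2 + (542808 + 1802544)*(31 - 2361457)) = -2350784/(4*1002001 + 2345352*(-2361426)) = -2350784/(4008004 - 5538375191952) = -2350784/(-5538371183948) = -2350784*(-1/5538371183948) = 587696/1384592795987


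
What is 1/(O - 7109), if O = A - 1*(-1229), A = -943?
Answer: -1/6823 ≈ -0.00014656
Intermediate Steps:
O = 286 (O = -943 - 1*(-1229) = -943 + 1229 = 286)
1/(O - 7109) = 1/(286 - 7109) = 1/(-6823) = -1/6823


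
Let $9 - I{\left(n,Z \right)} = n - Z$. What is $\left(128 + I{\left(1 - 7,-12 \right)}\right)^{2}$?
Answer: $17161$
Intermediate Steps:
$I{\left(n,Z \right)} = 9 + Z - n$ ($I{\left(n,Z \right)} = 9 - \left(n - Z\right) = 9 + \left(Z - n\right) = 9 + Z - n$)
$\left(128 + I{\left(1 - 7,-12 \right)}\right)^{2} = \left(128 - \left(4 - 7\right)\right)^{2} = \left(128 - -3\right)^{2} = \left(128 + \left(9 - 12 + 6\right)\right)^{2} = \left(128 + 3\right)^{2} = 131^{2} = 17161$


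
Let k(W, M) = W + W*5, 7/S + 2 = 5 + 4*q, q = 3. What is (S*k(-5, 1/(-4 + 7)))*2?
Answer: -28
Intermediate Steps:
S = 7/15 (S = 7/(-2 + (5 + 4*3)) = 7/(-2 + (5 + 12)) = 7/(-2 + 17) = 7/15 ≈ 0.46667)
k(W, M) = 6*W (k(W, M) = W + 5*W = 6*W)
(S*k(-5, 1/(-4 + 7)))*2 = (7*(6*(-5))/15)*2 = ((7/15)*(-30))*2 = -14*2 = -28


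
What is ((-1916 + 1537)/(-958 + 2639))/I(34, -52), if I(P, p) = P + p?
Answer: 379/30258 ≈ 0.012526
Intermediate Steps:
((-1916 + 1537)/(-958 + 2639))/I(34, -52) = ((-1916 + 1537)/(-958 + 2639))/(34 - 52) = -379/1681/(-18) = -379*1/1681*(-1/18) = -379/1681*(-1/18) = 379/30258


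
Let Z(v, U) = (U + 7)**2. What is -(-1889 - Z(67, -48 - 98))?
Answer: 21210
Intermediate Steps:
Z(v, U) = (7 + U)**2
-(-1889 - Z(67, -48 - 98)) = -(-1889 - (7 + (-48 - 98))**2) = -(-1889 - (7 - 146)**2) = -(-1889 - 1*(-139)**2) = -(-1889 - 1*19321) = -(-1889 - 19321) = -1*(-21210) = 21210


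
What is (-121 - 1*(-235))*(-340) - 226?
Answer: -38986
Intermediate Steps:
(-121 - 1*(-235))*(-340) - 226 = (-121 + 235)*(-340) - 226 = 114*(-340) - 226 = -38760 - 226 = -38986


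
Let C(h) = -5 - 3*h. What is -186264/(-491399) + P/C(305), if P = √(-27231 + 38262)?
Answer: 186264/491399 - √11031/920 ≈ 0.26489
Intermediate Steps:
P = √11031 ≈ 105.03
-186264/(-491399) + P/C(305) = -186264/(-491399) + √11031/(-5 - 3*305) = -186264*(-1/491399) + √11031/(-5 - 915) = 186264/491399 + √11031/(-920) = 186264/491399 + √11031*(-1/920) = 186264/491399 - √11031/920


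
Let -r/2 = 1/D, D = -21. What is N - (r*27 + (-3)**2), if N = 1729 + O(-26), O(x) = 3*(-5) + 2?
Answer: 11931/7 ≈ 1704.4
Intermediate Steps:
O(x) = -13 (O(x) = -15 + 2 = -13)
r = 2/21 (r = -2/(-21) = -2*(-1/21) = 2/21 ≈ 0.095238)
N = 1716 (N = 1729 - 13 = 1716)
N - (r*27 + (-3)**2) = 1716 - ((2/21)*27 + (-3)**2) = 1716 - (18/7 + 9) = 1716 - 1*81/7 = 1716 - 81/7 = 11931/7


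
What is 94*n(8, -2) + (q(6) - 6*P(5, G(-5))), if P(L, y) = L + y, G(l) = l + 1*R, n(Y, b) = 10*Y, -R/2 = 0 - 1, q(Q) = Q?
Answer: 7514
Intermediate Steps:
R = 2 (R = -2*(0 - 1) = -2*(-1) = 2)
G(l) = 2 + l (G(l) = l + 1*2 = l + 2 = 2 + l)
94*n(8, -2) + (q(6) - 6*P(5, G(-5))) = 94*(10*8) + (6 - 6*(5 + (2 - 5))) = 94*80 + (6 - 6*(5 - 3)) = 7520 + (6 - 6*2) = 7520 + (6 - 12) = 7520 - 6 = 7514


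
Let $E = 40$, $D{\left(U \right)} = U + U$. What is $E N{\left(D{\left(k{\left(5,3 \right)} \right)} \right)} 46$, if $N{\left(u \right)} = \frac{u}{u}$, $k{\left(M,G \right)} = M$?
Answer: $1840$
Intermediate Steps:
$D{\left(U \right)} = 2 U$
$N{\left(u \right)} = 1$
$E N{\left(D{\left(k{\left(5,3 \right)} \right)} \right)} 46 = 40 \cdot 1 \cdot 46 = 40 \cdot 46 = 1840$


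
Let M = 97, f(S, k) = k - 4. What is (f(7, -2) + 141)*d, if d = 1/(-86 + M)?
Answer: 135/11 ≈ 12.273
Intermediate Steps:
f(S, k) = -4 + k
d = 1/11 (d = 1/(-86 + 97) = 1/11 ≈ 0.090909)
(f(7, -2) + 141)*d = ((-4 - 2) + 141)*(1/11) = (-6 + 141)*(1/11) = 135*(1/11) = 135/11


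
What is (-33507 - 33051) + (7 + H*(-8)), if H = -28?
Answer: -66327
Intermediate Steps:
(-33507 - 33051) + (7 + H*(-8)) = (-33507 - 33051) + (7 - 28*(-8)) = -66558 + (7 + 224) = -66558 + 231 = -66327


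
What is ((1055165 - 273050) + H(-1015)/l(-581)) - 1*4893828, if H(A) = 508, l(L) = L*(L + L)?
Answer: -1387953951739/337561 ≈ -4.1117e+6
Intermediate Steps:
l(L) = 2*L**2 (l(L) = L*(2*L) = 2*L**2)
((1055165 - 273050) + H(-1015)/l(-581)) - 1*4893828 = ((1055165 - 273050) + 508/((2*(-581)**2))) - 1*4893828 = (782115 + 508/((2*337561))) - 4893828 = (782115 + 508/675122) - 4893828 = (782115 + 508*(1/675122)) - 4893828 = (782115 + 254/337561) - 4893828 = 264011521769/337561 - 4893828 = -1387953951739/337561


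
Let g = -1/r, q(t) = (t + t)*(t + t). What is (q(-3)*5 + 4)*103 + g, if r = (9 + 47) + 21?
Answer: 1459303/77 ≈ 18952.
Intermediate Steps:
r = 77 (r = 56 + 21 = 77)
q(t) = 4*t² (q(t) = (2*t)*(2*t) = 4*t²)
g = -1/77 ≈ -0.012987
(q(-3)*5 + 4)*103 + g = ((4*(-3)²)*5 + 4)*103 - 1/77 = ((4*9)*5 + 4)*103 - 1/77 = (36*5 + 4)*103 - 1/77 = (180 + 4)*103 - 1/77 = 184*103 - 1/77 = 18952 - 1/77 = 1459303/77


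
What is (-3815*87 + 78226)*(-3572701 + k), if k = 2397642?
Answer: 298087792061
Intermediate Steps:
(-3815*87 + 78226)*(-3572701 + k) = (-3815*87 + 78226)*(-3572701 + 2397642) = (-331905 + 78226)*(-1175059) = -253679*(-1175059) = 298087792061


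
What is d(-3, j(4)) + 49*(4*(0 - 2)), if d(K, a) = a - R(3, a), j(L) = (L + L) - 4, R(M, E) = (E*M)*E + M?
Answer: -439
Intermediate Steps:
R(M, E) = M + M*E² (R(M, E) = M*E² + M = M + M*E²)
j(L) = -4 + 2*L (j(L) = 2*L - 4 = -4 + 2*L)
d(K, a) = -3 + a - 3*a² (d(K, a) = a - 3*(1 + a²) = a - (3 + 3*a²) = a + (-3 - 3*a²) = -3 + a - 3*a²)
d(-3, j(4)) + 49*(4*(0 - 2)) = (-3 + (-4 + 2*4) - 3*(-4 + 2*4)²) + 49*(4*(0 - 2)) = (-3 + (-4 + 8) - 3*(-4 + 8)²) + 49*(4*(-2)) = (-3 + 4 - 3*4²) + 49*(-8) = (-3 + 4 - 3*16) - 392 = (-3 + 4 - 48) - 392 = -47 - 392 = -439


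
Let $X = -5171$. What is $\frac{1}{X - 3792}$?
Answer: $- \frac{1}{8963} \approx -0.00011157$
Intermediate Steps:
$\frac{1}{X - 3792} = \frac{1}{-5171 - 3792} = \frac{1}{-8963} = - \frac{1}{8963}$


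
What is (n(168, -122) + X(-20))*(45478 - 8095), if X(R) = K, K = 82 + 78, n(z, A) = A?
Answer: 1420554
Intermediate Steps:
K = 160
X(R) = 160
(n(168, -122) + X(-20))*(45478 - 8095) = (-122 + 160)*(45478 - 8095) = 38*37383 = 1420554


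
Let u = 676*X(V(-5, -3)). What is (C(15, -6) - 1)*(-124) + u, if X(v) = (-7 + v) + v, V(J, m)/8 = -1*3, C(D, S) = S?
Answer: -36312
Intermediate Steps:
V(J, m) = -24 (V(J, m) = 8*(-1*3) = 8*(-3) = -24)
X(v) = -7 + 2*v
u = -37180 (u = 676*(-7 + 2*(-24)) = 676*(-7 - 48) = 676*(-55) = -37180)
(C(15, -6) - 1)*(-124) + u = (-6 - 1)*(-124) - 37180 = -7*(-124) - 37180 = 868 - 37180 = -36312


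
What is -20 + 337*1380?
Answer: 465040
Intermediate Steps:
-20 + 337*1380 = -20 + 465060 = 465040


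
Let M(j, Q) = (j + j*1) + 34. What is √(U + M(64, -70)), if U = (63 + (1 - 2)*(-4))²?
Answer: √4651 ≈ 68.198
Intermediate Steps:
M(j, Q) = 34 + 2*j (M(j, Q) = (j + j) + 34 = 2*j + 34 = 34 + 2*j)
U = 4489 (U = (63 - 1*(-4))² = (63 + 4)² = 67² = 4489)
√(U + M(64, -70)) = √(4489 + (34 + 2*64)) = √(4489 + (34 + 128)) = √(4489 + 162) = √4651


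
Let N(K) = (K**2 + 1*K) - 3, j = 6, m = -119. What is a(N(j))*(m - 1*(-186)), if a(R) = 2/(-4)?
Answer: -67/2 ≈ -33.500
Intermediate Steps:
N(K) = -3 + K + K**2 (N(K) = (K**2 + K) - 3 = (K + K**2) - 3 = -3 + K + K**2)
a(R) = -1/2 (a(R) = 2*(-1/4) = -1/2)
a(N(j))*(m - 1*(-186)) = -(-119 - 1*(-186))/2 = -(-119 + 186)/2 = -1/2*67 = -67/2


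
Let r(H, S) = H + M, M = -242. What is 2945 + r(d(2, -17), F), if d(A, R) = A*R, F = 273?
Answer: 2669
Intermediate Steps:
r(H, S) = -242 + H (r(H, S) = H - 242 = -242 + H)
2945 + r(d(2, -17), F) = 2945 + (-242 + 2*(-17)) = 2945 + (-242 - 34) = 2945 - 276 = 2669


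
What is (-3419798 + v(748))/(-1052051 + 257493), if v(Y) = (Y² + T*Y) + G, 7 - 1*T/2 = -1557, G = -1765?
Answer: 522315/794558 ≈ 0.65737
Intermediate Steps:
T = 3128 (T = 14 - 2*(-1557) = 14 + 3114 = 3128)
v(Y) = -1765 + Y² + 3128*Y (v(Y) = (Y² + 3128*Y) - 1765 = -1765 + Y² + 3128*Y)
(-3419798 + v(748))/(-1052051 + 257493) = (-3419798 + (-1765 + 748² + 3128*748))/(-1052051 + 257493) = (-3419798 + (-1765 + 559504 + 2339744))/(-794558) = (-3419798 + 2897483)*(-1/794558) = -522315*(-1/794558) = 522315/794558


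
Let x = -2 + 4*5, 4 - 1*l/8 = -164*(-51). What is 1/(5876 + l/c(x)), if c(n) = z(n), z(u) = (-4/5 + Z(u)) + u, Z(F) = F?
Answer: 1/3976 ≈ 0.00025151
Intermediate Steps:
l = -66880 (l = 32 - (-1312)*(-51) = 32 - 8*8364 = 32 - 66912 = -66880)
x = 18 (x = -2 + 20 = 18)
z(u) = -⅘ + 2*u (z(u) = (-4/5 + u) + u = (-4*⅕ + u) + u = (-⅘ + u) + u = -⅘ + 2*u)
c(n) = -⅘ + 2*n
1/(5876 + l/c(x)) = 1/(5876 - 66880/(-⅘ + 2*18)) = 1/(5876 - 66880/(-⅘ + 36)) = 1/(5876 - 66880/176/5) = 1/(5876 - 66880*5/176) = 1/(5876 - 1900) = 1/3976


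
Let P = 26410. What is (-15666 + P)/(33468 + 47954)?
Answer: 5372/40711 ≈ 0.13195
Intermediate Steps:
(-15666 + P)/(33468 + 47954) = (-15666 + 26410)/(33468 + 47954) = 10744/81422 = 10744*(1/81422) = 5372/40711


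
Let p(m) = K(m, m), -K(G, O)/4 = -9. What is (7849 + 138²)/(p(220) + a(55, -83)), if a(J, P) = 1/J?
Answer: 1479115/1981 ≈ 746.65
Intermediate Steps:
K(G, O) = 36 (K(G, O) = -4*(-9) = 36)
p(m) = 36
(7849 + 138²)/(p(220) + a(55, -83)) = (7849 + 138²)/(36 + 1/55) = (7849 + 19044)/(36 + 1/55) = 26893/(1981/55) = 26893*(55/1981) = 1479115/1981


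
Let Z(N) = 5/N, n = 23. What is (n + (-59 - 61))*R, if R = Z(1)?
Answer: -485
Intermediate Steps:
R = 5 (R = 5/1 = 5*1 = 5)
(n + (-59 - 61))*R = (23 + (-59 - 61))*5 = (23 - 120)*5 = -97*5 = -485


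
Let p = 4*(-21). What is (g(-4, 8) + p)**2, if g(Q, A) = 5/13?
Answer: 1181569/169 ≈ 6991.5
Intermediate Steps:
g(Q, A) = 5/13 (g(Q, A) = 5*(1/13) = 5/13)
p = -84
(g(-4, 8) + p)**2 = (5/13 - 84)**2 = (-1087/13)**2 = 1181569/169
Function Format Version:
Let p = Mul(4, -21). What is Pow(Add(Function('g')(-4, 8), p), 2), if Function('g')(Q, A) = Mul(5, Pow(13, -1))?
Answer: Rational(1181569, 169) ≈ 6991.5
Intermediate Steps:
Function('g')(Q, A) = Rational(5, 13) (Function('g')(Q, A) = Mul(5, Rational(1, 13)) = Rational(5, 13))
p = -84
Pow(Add(Function('g')(-4, 8), p), 2) = Pow(Add(Rational(5, 13), -84), 2) = Pow(Rational(-1087, 13), 2) = Rational(1181569, 169)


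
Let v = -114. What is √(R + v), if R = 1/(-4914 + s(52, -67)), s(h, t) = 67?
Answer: I*√2678253473/4847 ≈ 10.677*I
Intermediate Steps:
R = -1/4847 (R = 1/(-4914 + 67) = 1/(-4847) = -1/4847 ≈ -0.00020631)
√(R + v) = √(-1/4847 - 114) = √(-552559/4847) = I*√2678253473/4847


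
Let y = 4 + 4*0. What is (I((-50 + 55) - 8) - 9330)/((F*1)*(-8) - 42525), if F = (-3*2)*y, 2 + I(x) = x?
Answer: 9335/42333 ≈ 0.22051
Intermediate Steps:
y = 4 (y = 4 + 0 = 4)
I(x) = -2 + x
F = -24 (F = -3*2*4 = -6*4 = -24)
(I((-50 + 55) - 8) - 9330)/((F*1)*(-8) - 42525) = ((-2 + ((-50 + 55) - 8)) - 9330)/(-24*1*(-8) - 42525) = ((-2 + (5 - 8)) - 9330)/(-24*(-8) - 42525) = ((-2 - 3) - 9330)/(192 - 42525) = (-5 - 9330)/(-42333) = -9335*(-1/42333) = 9335/42333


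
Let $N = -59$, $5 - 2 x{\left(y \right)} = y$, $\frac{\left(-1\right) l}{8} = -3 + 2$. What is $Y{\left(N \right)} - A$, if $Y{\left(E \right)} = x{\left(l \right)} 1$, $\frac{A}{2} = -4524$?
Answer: $\frac{18093}{2} \approx 9046.5$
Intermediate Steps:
$l = 8$ ($l = - 8 \left(-3 + 2\right) = \left(-8\right) \left(-1\right) = 8$)
$x{\left(y \right)} = \frac{5}{2} - \frac{y}{2}$
$A = -9048$ ($A = 2 \left(-4524\right) = -9048$)
$Y{\left(E \right)} = - \frac{3}{2}$ ($Y{\left(E \right)} = \left(\frac{5}{2} - 4\right) 1 = \left(- \frac{3}{2}\right) 1 = - \frac{3}{2}$)
$Y{\left(N \right)} - A = - \frac{3}{2} - -9048 = - \frac{3}{2} + 9048 = \frac{18093}{2}$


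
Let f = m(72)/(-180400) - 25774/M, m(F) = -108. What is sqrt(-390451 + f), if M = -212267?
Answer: I*sqrt(2957325180723615633107)/87029470 ≈ 624.86*I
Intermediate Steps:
f = 106194419/870294700 (f = -108/(-180400) - 25774/(-212267) = -108*(-1/180400) - 25774*(-1/212267) = 27/45100 + 25774/212267 = 106194419/870294700 ≈ 0.12202)
sqrt(-390451 + f) = sqrt(-390451 + 106194419/870294700) = sqrt(-339807329715281/870294700) = I*sqrt(2957325180723615633107)/87029470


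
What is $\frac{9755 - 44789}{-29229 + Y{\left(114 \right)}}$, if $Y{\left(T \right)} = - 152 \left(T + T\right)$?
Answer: $\frac{11678}{21295} \approx 0.54839$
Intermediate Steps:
$Y{\left(T \right)} = - 304 T$ ($Y{\left(T \right)} = - 152 \cdot 2 T = - 304 T$)
$\frac{9755 - 44789}{-29229 + Y{\left(114 \right)}} = \frac{9755 - 44789}{-29229 - 34656} = - \frac{35034}{-29229 - 34656} = - \frac{35034}{-63885} = \left(-35034\right) \left(- \frac{1}{63885}\right) = \frac{11678}{21295}$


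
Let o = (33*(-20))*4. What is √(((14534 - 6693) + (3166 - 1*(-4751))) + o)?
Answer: √13118 ≈ 114.53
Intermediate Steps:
o = -2640 (o = -660*4 = -2640)
√(((14534 - 6693) + (3166 - 1*(-4751))) + o) = √(((14534 - 6693) + (3166 - 1*(-4751))) - 2640) = √((7841 + (3166 + 4751)) - 2640) = √((7841 + 7917) - 2640) = √(15758 - 2640) = √13118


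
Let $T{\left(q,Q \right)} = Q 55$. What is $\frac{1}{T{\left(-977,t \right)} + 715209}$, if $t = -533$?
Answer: $\frac{1}{685894} \approx 1.458 \cdot 10^{-6}$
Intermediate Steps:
$T{\left(q,Q \right)} = 55 Q$
$\frac{1}{T{\left(-977,t \right)} + 715209} = \frac{1}{55 \left(-533\right) + 715209} = \frac{1}{-29315 + 715209} = \frac{1}{685894}$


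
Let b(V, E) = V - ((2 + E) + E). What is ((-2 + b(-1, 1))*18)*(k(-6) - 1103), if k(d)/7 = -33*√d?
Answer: 138978 + 29106*I*√6 ≈ 1.3898e+5 + 71295.0*I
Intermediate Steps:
b(V, E) = -2 + V - 2*E (b(V, E) = V - (2 + 2*E) = V + (-2 - 2*E) = -2 + V - 2*E)
k(d) = -231*√d (k(d) = 7*(-33*√d) = -231*√d)
((-2 + b(-1, 1))*18)*(k(-6) - 1103) = ((-2 + (-2 - 1 - 2*1))*18)*(-231*I*√6 - 1103) = ((-2 + (-2 - 1 - 2))*18)*(-231*I*√6 - 1103) = ((-2 - 5)*18)*(-231*I*√6 - 1103) = (-7*18)*(-1103 - 231*I*√6) = -126*(-1103 - 231*I*√6) = 138978 + 29106*I*√6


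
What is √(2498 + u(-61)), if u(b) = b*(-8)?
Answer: √2986 ≈ 54.644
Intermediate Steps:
u(b) = -8*b
√(2498 + u(-61)) = √(2498 - 8*(-61)) = √(2498 + 488) = √2986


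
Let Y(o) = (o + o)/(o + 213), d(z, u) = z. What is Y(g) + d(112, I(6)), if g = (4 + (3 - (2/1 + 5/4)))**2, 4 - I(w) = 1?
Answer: 135782/1211 ≈ 112.12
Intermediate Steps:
I(w) = 3 (I(w) = 4 - 1*1 = 4 - 1 = 3)
g = 225/16 (g = (4 + (3 - (2*1 + 5*(1/4))))**2 = (4 + (3 - (2 + 5/4)))**2 = (4 + (3 - 1*13/4))**2 = (4 + (3 - 13/4))**2 = (4 - 1/4)**2 = (15/4)**2 = 225/16 ≈ 14.063)
Y(o) = 2*o/(213 + o) (Y(o) = (2*o)/(213 + o) = 2*o/(213 + o))
Y(g) + d(112, I(6)) = 2*(225/16)/(213 + 225/16) + 112 = 2*(225/16)/(3633/16) + 112 = 2*(225/16)*(16/3633) + 112 = 150/1211 + 112 = 135782/1211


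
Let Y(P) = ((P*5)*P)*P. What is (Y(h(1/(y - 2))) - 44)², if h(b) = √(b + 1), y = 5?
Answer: 53872/27 - 3520*√3/9 ≈ 1317.8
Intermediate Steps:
h(b) = √(1 + b)
Y(P) = 5*P³ (Y(P) = ((5*P)*P)*P = (5*P²)*P = 5*P³)
(Y(h(1/(y - 2))) - 44)² = (5*(√(1 + 1/(5 - 2)))³ - 44)² = (5*(√(1 + 1/3))³ - 44)² = (5*(√(1 + ⅓))³ - 44)² = (5*(√(4/3))³ - 44)² = (5*(2*√3/3)³ - 44)² = (5*(8*√3/9) - 44)² = (40*√3/9 - 44)² = (-44 + 40*√3/9)²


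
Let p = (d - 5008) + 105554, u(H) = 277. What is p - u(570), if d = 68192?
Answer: 168461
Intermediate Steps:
p = 168738 (p = (68192 - 5008) + 105554 = 63184 + 105554 = 168738)
p - u(570) = 168738 - 1*277 = 168738 - 277 = 168461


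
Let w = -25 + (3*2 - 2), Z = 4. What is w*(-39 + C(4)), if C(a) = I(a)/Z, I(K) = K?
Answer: 798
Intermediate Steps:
w = -21 (w = -25 + (6 - 2) = -25 + 4 = -21)
C(a) = a/4
w*(-39 + C(4)) = -21*(-39 + (¼)*4) = -21*(-39 + 1) = -21*(-38) = 798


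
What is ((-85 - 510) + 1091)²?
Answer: 246016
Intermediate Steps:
((-85 - 510) + 1091)² = (-595 + 1091)² = 496² = 246016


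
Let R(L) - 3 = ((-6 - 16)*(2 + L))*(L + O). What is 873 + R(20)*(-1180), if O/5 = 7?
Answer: 31408933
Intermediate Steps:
O = 35 (O = 5*7 = 35)
R(L) = 3 + (-44 - 22*L)*(35 + L) (R(L) = 3 + ((-6 - 16)*(2 + L))*(L + 35) = 3 + (-22*(2 + L))*(35 + L) = 3 + (-44 - 22*L)*(35 + L))
873 + R(20)*(-1180) = 873 + (-1537 - 814*20 - 22*20²)*(-1180) = 873 + (-1537 - 16280 - 22*400)*(-1180) = 873 + (-1537 - 16280 - 8800)*(-1180) = 873 - 26617*(-1180) = 873 + 31408060 = 31408933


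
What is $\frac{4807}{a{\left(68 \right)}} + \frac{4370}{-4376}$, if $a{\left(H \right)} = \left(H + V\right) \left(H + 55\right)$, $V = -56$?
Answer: $\frac{455791}{201843} \approx 2.2581$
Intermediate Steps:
$a{\left(H \right)} = \left(-56 + H\right) \left(55 + H\right)$ ($a{\left(H \right)} = \left(H - 56\right) \left(H + 55\right) = \left(-56 + H\right) \left(55 + H\right)$)
$\frac{4807}{a{\left(68 \right)}} + \frac{4370}{-4376} = \frac{4807}{-3080 + 68^{2} - 68} + \frac{4370}{-4376} = \frac{4807}{-3080 + 4624 - 68} + 4370 \left(- \frac{1}{4376}\right) = \frac{4807}{1476} - \frac{2185}{2188} = \frac{455791}{201843}$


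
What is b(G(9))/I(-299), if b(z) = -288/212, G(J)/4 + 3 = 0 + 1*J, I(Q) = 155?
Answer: -72/8215 ≈ -0.0087645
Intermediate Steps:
G(J) = -12 + 4*J (G(J) = -12 + 4*(0 + 1*J) = -12 + 4*(0 + J) = -12 + 4*J)
b(z) = -72/53 (b(z) = -288*1/212 = -72/53)
b(G(9))/I(-299) = -72/53/155 = -72/53*1/155 = -72/8215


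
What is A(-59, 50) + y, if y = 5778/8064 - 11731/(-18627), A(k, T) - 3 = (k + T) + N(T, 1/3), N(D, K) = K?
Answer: -1716809/397376 ≈ -4.3204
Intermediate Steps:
A(k, T) = 10/3 + T + k (A(k, T) = 3 + ((k + T) + 1/3) = 3 + ((T + k) + ⅓) = 3 + (⅓ + T + k) = 10/3 + T + k)
y = 1604965/1192128 (y = 5778*(1/8064) - 11731*(-1/18627) = 321/448 + 11731/18627 = 1604965/1192128 ≈ 1.3463)
A(-59, 50) + y = (10/3 + 50 - 59) + 1604965/1192128 = -17/3 + 1604965/1192128 = -1716809/397376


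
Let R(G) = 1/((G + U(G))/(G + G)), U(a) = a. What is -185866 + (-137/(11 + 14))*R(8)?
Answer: -4646787/25 ≈ -1.8587e+5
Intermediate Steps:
R(G) = 1 (R(G) = 1/((G + G)/(G + G)) = 1/((2*G)/((2*G))) = 1/((2*G)*(1/(2*G))) = 1/1 = 1)
-185866 + (-137/(11 + 14))*R(8) = -185866 + (-137/(11 + 14))*1 = -185866 + (-137/25)*1 = -185866 + ((1/25)*(-137))*1 = -185866 - 137/25*1 = -185866 - 137/25 = -4646787/25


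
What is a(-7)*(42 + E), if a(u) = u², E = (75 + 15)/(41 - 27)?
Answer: 2373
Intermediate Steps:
E = 45/7 (E = 90/14 = 90*(1/14) = 45/7 ≈ 6.4286)
a(-7)*(42 + E) = (-7)²*(42 + 45/7) = 49*(339/7) = 2373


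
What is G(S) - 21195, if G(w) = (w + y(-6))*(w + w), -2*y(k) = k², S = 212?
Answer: 61061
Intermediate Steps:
y(k) = -k²/2
G(w) = 2*w*(-18 + w) (G(w) = (w - ½*(-6)²)*(w + w) = (w - ½*36)*(2*w) = (w - 18)*(2*w) = (-18 + w)*(2*w) = 2*w*(-18 + w))
G(S) - 21195 = 2*212*(-18 + 212) - 21195 = 2*212*194 - 21195 = 82256 - 21195 = 61061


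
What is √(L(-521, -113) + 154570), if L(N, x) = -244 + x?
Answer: √154213 ≈ 392.70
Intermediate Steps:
√(L(-521, -113) + 154570) = √((-244 - 113) + 154570) = √(-357 + 154570) = √154213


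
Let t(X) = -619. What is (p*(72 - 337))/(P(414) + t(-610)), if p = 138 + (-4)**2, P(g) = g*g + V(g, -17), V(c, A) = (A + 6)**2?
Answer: -2915/12207 ≈ -0.23880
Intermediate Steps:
V(c, A) = (6 + A)**2
P(g) = 121 + g**2 (P(g) = g*g + (6 - 17)**2 = g**2 + (-11)**2 = g**2 + 121 = 121 + g**2)
p = 154 (p = 138 + 16 = 154)
(p*(72 - 337))/(P(414) + t(-610)) = (154*(72 - 337))/((121 + 414**2) - 619) = (154*(-265))/((121 + 171396) - 619) = -40810/(171517 - 619) = -40810/170898 = -40810*1/170898 = -2915/12207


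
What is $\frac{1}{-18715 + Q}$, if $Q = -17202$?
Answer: $- \frac{1}{35917} \approx -2.7842 \cdot 10^{-5}$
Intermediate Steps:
$\frac{1}{-18715 + Q} = \frac{1}{-18715 - 17202} = \frac{1}{-35917} = - \frac{1}{35917}$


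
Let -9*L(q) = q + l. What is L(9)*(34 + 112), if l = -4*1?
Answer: -730/9 ≈ -81.111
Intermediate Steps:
l = -4
L(q) = 4/9 - q/9 (L(q) = -(q - 4)/9 = -(-4 + q)/9 = 4/9 - q/9)
L(9)*(34 + 112) = (4/9 - ⅑*9)*(34 + 112) = (4/9 - 1)*146 = -5/9*146 = -730/9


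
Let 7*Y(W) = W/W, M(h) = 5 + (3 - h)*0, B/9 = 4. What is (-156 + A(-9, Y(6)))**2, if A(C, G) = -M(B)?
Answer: 25921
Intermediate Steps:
B = 36 (B = 9*4 = 36)
M(h) = 5 (M(h) = 5 + 0 = 5)
Y(W) = 1/7 (Y(W) = (W/W)/7 = (1/7)*1 = 1/7)
A(C, G) = -5 (A(C, G) = -1*5 = -5)
(-156 + A(-9, Y(6)))**2 = (-156 - 5)**2 = (-161)**2 = 25921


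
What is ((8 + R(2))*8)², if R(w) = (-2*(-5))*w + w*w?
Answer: 65536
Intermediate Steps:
R(w) = w² + 10*w (R(w) = 10*w + w² = w² + 10*w)
((8 + R(2))*8)² = ((8 + 2*(10 + 2))*8)² = ((8 + 2*12)*8)² = ((8 + 24)*8)² = (32*8)² = 256² = 65536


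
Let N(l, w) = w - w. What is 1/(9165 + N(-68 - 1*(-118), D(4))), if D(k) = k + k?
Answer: 1/9165 ≈ 0.00010911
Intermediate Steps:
D(k) = 2*k
N(l, w) = 0
1/(9165 + N(-68 - 1*(-118), D(4))) = 1/(9165 + 0) = 1/9165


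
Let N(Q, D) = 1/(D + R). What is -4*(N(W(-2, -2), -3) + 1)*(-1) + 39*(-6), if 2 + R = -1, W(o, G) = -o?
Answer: -692/3 ≈ -230.67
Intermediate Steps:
R = -3 (R = -2 - 1 = -3)
N(Q, D) = 1/(-3 + D) (N(Q, D) = 1/(D - 3) = 1/(-3 + D))
-4*(N(W(-2, -2), -3) + 1)*(-1) + 39*(-6) = -4*(1/(-3 - 3) + 1)*(-1) + 39*(-6) = -4*(1/(-6) + 1)*(-1) - 234 = -4*(-1/6 + 1)*(-1) - 234 = -10*(-1)/3 - 234 = -4*(-5/6) - 234 = 10/3 - 234 = -692/3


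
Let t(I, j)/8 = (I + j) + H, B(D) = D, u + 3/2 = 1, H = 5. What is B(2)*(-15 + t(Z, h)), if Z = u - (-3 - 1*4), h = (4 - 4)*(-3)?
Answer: 154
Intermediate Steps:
u = -1/2 (u = -3/2 + 1 = -1/2 ≈ -0.50000)
h = 0 (h = 0*(-3) = 0)
Z = 13/2 (Z = -1/2 - (-3 - 1*4) = -1/2 - (-3 - 4) = -1/2 - 1*(-7) = -1/2 + 7 = 13/2 ≈ 6.5000)
t(I, j) = 40 + 8*I + 8*j (t(I, j) = 8*((I + j) + 5) = 8*(5 + I + j) = 40 + 8*I + 8*j)
B(2)*(-15 + t(Z, h)) = 2*(-15 + (40 + 8*(13/2) + 8*0)) = 2*(-15 + (40 + 52 + 0)) = 2*(-15 + 92) = 2*77 = 154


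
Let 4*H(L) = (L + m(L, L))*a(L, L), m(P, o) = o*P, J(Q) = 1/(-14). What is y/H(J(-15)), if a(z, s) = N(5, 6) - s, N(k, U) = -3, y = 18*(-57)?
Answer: -11261376/533 ≈ -21128.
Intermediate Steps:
J(Q) = -1/14
y = -1026
a(z, s) = -3 - s
m(P, o) = P*o
H(L) = (-3 - L)*(L + L**2)/4 (H(L) = ((L + L*L)*(-3 - L))/4 = ((L + L**2)*(-3 - L))/4 = ((-3 - L)*(L + L**2))/4 = (-3 - L)*(L + L**2)/4)
y/H(J(-15)) = -1026*56/((1 - 1/14)*(3 - 1/14)) = -1026/((-1/4*(-1/14)*13/14*41/14)) = -1026/533/10976 = -1026*10976/533 = -11261376/533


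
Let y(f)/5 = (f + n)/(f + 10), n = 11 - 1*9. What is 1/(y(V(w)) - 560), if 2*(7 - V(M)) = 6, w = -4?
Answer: -7/3905 ≈ -0.0017926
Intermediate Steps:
n = 2 (n = 11 - 9 = 2)
V(M) = 4 (V(M) = 7 - ½*6 = 7 - 3 = 4)
y(f) = 5*(2 + f)/(10 + f) (y(f) = 5*((f + 2)/(f + 10)) = 5*((2 + f)/(10 + f)) = 5*(2 + f)/(10 + f))
1/(y(V(w)) - 560) = 1/(5*(2 + 4)/(10 + 4) - 560) = 1/(5*6/14 - 560) = 1/(5*(1/14)*6 - 560) = 1/(15/7 - 560) = 1/(-3905/7) = -7/3905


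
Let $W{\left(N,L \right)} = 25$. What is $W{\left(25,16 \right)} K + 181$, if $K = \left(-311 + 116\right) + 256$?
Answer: $1706$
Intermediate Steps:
$K = 61$ ($K = -195 + 256 = 61$)
$W{\left(25,16 \right)} K + 181 = 25 \cdot 61 + 181 = 1525 + 181 = 1706$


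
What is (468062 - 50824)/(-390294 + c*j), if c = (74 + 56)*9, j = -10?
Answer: -208619/200997 ≈ -1.0379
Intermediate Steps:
c = 1170 (c = 130*9 = 1170)
(468062 - 50824)/(-390294 + c*j) = (468062 - 50824)/(-390294 + 1170*(-10)) = 417238/(-390294 - 11700) = 417238/(-401994) = 417238*(-1/401994) = -208619/200997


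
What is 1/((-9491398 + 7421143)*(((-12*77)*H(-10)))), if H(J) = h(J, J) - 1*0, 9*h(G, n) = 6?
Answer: 1/1275277080 ≈ 7.8414e-10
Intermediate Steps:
h(G, n) = ⅔ (h(G, n) = (⅑)*6 = ⅔)
H(J) = ⅔ (H(J) = ⅔ - 1*0 = ⅔ + 0 = ⅔)
1/((-9491398 + 7421143)*(((-12*77)*H(-10)))) = 1/((-9491398 + 7421143)*((-12*77*(⅔)))) = 1/((-2070255)*((-924*⅔))) = -1/2070255/(-616) = -1/2070255*(-1/616) = 1/1275277080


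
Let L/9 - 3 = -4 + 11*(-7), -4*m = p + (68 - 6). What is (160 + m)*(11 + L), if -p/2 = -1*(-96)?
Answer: -266035/2 ≈ -1.3302e+5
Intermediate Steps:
p = -192 (p = -(-2)*(-96) = -2*96 = -192)
m = 65/2 (m = -(-192 + (68 - 6))/4 = -(-192 + 62)/4 = -1/4*(-130) = 65/2 ≈ 32.500)
L = -702 (L = 27 + 9*(-4 + 11*(-7)) = 27 + 9*(-4 - 77) = 27 + 9*(-81) = 27 - 729 = -702)
(160 + m)*(11 + L) = (160 + 65/2)*(11 - 702) = (385/2)*(-691) = -266035/2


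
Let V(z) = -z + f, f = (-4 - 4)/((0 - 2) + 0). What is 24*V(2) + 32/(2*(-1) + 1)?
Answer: 16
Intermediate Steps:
f = 4 (f = -8/(-2 + 0) = -8/(-2) = -8*(-½) = 4)
V(z) = 4 - z (V(z) = -z + 4 = 4 - z)
24*V(2) + 32/(2*(-1) + 1) = 24*(4 - 1*2) + 32/(2*(-1) + 1) = 24*(4 - 2) + 32/(-2 + 1) = 24*2 + 32/(-1) = 48 + 32*(-1) = 48 - 32 = 16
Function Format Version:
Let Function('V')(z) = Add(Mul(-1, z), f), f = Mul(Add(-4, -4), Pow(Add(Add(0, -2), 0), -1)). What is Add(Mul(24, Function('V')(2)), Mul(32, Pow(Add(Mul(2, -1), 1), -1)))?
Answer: 16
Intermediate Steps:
f = 4 (f = Mul(-8, Pow(Add(-2, 0), -1)) = Mul(-8, Pow(-2, -1)) = Mul(-8, Rational(-1, 2)) = 4)
Function('V')(z) = Add(4, Mul(-1, z)) (Function('V')(z) = Add(Mul(-1, z), 4) = Add(4, Mul(-1, z)))
Add(Mul(24, Function('V')(2)), Mul(32, Pow(Add(Mul(2, -1), 1), -1))) = Add(Mul(24, Add(4, Mul(-1, 2))), Mul(32, Pow(Add(Mul(2, -1), 1), -1))) = Add(Mul(24, Add(4, -2)), Mul(32, Pow(Add(-2, 1), -1))) = Add(Mul(24, 2), Mul(32, Pow(-1, -1))) = Add(48, Mul(32, -1)) = Add(48, -32) = 16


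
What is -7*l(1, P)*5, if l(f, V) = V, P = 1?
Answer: -35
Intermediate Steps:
-7*l(1, P)*5 = -7*1*5 = -7*5 = -35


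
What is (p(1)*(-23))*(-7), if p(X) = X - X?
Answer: 0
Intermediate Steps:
p(X) = 0
(p(1)*(-23))*(-7) = (0*(-23))*(-7) = 0*(-7) = 0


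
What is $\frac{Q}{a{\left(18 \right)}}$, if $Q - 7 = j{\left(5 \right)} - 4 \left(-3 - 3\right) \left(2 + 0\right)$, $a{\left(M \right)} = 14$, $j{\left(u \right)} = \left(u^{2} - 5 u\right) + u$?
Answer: $\frac{30}{7} \approx 4.2857$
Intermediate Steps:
$j{\left(u \right)} = u^{2} - 4 u$
$Q = 60$ ($Q = 7 + \left(5 \left(-4 + 5\right) - 4 \left(-3 - 3\right) \left(2 + 0\right)\right) = 7 - \left(-5 + 4 \left(\left(-6\right) 2\right)\right) = 7 + \left(5 - -48\right) = 7 + \left(5 + 48\right) = 7 + 53 = 60$)
$\frac{Q}{a{\left(18 \right)}} = \frac{1}{14} \cdot 60 = \frac{30}{7}$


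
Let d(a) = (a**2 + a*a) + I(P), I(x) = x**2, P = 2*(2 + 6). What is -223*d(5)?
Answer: -68238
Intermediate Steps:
P = 16 (P = 2*8 = 16)
d(a) = 256 + 2*a**2 (d(a) = (a**2 + a*a) + 16**2 = (a**2 + a**2) + 256 = 2*a**2 + 256 = 256 + 2*a**2)
-223*d(5) = -223*(256 + 2*5**2) = -223*(256 + 2*25) = -223*(256 + 50) = -223*306 = -68238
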